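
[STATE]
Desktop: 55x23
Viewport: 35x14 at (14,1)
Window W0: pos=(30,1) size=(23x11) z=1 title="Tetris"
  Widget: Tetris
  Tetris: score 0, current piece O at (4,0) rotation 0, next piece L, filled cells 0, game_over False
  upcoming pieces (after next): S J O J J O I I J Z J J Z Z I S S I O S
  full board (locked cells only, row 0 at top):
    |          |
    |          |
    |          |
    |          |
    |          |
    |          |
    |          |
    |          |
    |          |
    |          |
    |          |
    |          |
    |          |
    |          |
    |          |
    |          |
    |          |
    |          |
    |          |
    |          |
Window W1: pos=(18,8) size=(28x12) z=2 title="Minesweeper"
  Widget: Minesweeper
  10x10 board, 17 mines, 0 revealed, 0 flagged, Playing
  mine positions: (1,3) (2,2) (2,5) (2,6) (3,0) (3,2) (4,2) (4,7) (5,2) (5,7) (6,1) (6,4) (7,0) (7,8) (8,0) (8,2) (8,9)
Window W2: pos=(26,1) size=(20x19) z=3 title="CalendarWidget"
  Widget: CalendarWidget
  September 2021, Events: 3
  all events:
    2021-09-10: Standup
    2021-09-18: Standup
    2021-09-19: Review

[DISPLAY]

            ┏━━━━━━━━━━━━━━━━━━┓━━━
            ┃ CalendarWidget   ┃   
            ┠──────────────────┨───
            ┃  September 2021  ┃:  
            ┃Mo Tu We Th Fr Sa ┃   
            ┃       1  2  3  4 ┃   
            ┃ 6  7  8  9 10* 11┃   
    ┏━━━━━━━┃13 14 15 16 17 18*┃   
    ┃ Minesw┃20 21 22 23 24 25 ┃   
    ┠───────┃27 28 29 30       ┃e: 
    ┃■■■■■■■┃                  ┃━━━
    ┃■■■■■■■┃                  ┃   
    ┃■■■■■■■┃                  ┃   
    ┃■■■■■■■┃                  ┃   


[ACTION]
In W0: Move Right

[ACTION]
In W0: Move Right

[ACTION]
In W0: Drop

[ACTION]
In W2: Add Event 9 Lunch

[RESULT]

            ┏━━━━━━━━━━━━━━━━━━┓━━━
            ┃ CalendarWidget   ┃   
            ┠──────────────────┨───
            ┃  September 2021  ┃:  
            ┃Mo Tu We Th Fr Sa ┃   
            ┃       1  2  3  4 ┃   
            ┃ 6  7  8  9* 10* 1┃   
    ┏━━━━━━━┃13 14 15 16 17 18*┃   
    ┃ Minesw┃20 21 22 23 24 25 ┃   
    ┠───────┃27 28 29 30       ┃e: 
    ┃■■■■■■■┃                  ┃━━━
    ┃■■■■■■■┃                  ┃   
    ┃■■■■■■■┃                  ┃   
    ┃■■■■■■■┃                  ┃   


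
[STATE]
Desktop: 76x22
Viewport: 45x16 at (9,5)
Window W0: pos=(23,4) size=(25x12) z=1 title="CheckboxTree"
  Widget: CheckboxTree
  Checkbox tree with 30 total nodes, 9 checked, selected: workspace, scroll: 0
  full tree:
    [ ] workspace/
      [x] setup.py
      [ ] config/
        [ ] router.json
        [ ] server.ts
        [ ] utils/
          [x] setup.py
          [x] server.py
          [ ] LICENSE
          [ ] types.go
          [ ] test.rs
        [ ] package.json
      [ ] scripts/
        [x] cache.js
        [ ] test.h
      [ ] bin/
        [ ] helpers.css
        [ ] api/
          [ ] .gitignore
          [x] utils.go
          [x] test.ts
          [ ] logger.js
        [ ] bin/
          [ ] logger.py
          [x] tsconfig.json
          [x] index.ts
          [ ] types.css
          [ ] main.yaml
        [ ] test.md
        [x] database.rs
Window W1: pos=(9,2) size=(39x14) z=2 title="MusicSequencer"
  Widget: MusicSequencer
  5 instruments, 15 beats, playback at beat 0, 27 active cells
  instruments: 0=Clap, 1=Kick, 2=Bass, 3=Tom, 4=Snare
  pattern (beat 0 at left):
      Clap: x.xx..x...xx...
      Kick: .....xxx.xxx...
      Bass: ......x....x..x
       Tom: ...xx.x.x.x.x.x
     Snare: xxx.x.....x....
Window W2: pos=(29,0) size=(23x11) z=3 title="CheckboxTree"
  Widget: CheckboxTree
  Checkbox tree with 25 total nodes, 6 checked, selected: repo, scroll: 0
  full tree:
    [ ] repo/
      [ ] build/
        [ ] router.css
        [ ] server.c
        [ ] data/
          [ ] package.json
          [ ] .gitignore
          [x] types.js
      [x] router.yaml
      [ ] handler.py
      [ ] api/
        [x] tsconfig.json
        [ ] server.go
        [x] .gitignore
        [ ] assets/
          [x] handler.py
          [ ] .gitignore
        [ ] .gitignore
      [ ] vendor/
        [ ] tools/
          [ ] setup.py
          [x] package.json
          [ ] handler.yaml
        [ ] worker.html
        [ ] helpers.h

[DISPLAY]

┃      ▼123456789012┃     [ ] router.css  ┃  
┃  Clap█·██··█···██·┃     [ ] server.c    ┃  
┃  Kick·····███·███·┃     [-] data/       ┃  
┃  Bass······█····█·┃       [ ] package.js┃  
┃   Tom···██·█·█·█·█┃       [ ] .gitignore┃  
┃ Snare███·█·····█··┗━━━━━━━━━━━━━━━━━━━━━┛  
┃                                     ┃      
┃                                     ┃      
┃                                     ┃      
┃                                     ┃      
┗━━━━━━━━━━━━━━━━━━━━━━━━━━━━━━━━━━━━━┛      
                                             
                                             
                                             
                                             
                                             


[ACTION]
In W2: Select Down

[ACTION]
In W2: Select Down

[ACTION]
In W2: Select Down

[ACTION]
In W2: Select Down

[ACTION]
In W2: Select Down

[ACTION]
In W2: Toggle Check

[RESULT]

┃      ▼123456789012┃     [ ] router.css  ┃  
┃  Clap█·██··█···██·┃     [ ] server.c    ┃  
┃  Kick·····███·███·┃     [-] data/       ┃  
┃  Bass······█····█·┃>      [x] package.js┃  
┃   Tom···██·█·█·█·█┃       [ ] .gitignore┃  
┃ Snare███·█·····█··┗━━━━━━━━━━━━━━━━━━━━━┛  
┃                                     ┃      
┃                                     ┃      
┃                                     ┃      
┃                                     ┃      
┗━━━━━━━━━━━━━━━━━━━━━━━━━━━━━━━━━━━━━┛      
                                             
                                             
                                             
                                             
                                             


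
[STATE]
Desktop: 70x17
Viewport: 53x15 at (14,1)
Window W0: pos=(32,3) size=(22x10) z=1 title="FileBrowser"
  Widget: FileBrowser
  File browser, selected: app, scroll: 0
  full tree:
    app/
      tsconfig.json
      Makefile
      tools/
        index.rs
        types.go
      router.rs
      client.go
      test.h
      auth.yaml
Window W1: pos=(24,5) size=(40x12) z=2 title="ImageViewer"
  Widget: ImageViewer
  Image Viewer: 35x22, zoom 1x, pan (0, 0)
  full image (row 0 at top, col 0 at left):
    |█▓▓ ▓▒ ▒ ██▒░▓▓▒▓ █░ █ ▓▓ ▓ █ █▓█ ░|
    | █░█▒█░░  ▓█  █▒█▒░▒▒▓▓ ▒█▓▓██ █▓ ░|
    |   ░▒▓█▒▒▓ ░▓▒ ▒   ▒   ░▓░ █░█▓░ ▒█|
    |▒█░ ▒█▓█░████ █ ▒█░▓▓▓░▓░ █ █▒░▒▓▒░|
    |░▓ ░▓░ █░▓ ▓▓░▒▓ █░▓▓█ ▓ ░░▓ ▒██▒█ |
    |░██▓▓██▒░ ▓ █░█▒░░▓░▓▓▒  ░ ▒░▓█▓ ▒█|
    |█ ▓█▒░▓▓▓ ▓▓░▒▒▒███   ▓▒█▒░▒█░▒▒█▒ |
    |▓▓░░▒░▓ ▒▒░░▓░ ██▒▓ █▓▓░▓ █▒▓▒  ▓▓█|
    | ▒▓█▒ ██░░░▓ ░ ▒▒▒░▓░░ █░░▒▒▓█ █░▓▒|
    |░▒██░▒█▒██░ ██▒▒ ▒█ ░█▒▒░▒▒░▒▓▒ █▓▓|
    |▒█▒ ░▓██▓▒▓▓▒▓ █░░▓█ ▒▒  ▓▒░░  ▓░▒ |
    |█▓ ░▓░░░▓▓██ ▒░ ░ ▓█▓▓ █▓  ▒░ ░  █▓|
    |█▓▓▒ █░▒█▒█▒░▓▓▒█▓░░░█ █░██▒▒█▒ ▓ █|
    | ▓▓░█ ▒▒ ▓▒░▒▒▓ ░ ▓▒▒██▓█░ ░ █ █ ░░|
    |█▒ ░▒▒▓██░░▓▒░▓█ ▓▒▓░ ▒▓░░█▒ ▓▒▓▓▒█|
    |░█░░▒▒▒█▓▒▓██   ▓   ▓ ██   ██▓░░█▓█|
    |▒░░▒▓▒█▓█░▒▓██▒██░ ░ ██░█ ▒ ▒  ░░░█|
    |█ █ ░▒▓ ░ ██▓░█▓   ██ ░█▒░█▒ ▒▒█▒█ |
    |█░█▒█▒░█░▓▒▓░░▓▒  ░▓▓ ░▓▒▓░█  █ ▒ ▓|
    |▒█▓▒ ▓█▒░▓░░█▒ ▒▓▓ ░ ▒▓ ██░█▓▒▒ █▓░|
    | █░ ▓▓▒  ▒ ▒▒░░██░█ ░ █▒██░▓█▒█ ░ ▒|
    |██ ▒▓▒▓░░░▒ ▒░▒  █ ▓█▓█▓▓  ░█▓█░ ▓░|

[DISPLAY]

                                                     
                                                     
                  ┏━━━━━━━━━━━━━━━━━━━━┓             
                  ┃ FileBrowser        ┃             
          ┏━━━━━━━━━━━━━━━━━━━━━━━━━━━━━━━━━━━━━━┓   
          ┃ ImageViewer                          ┃   
          ┠──────────────────────────────────────┨   
          ┃█▓▓ ▓▒ ▒ ██▒░▓▓▒▓ █░ █ ▓▓ ▓ █ █▓█ ░   ┃   
          ┃ █░█▒█░░  ▓█  █▒█▒░▒▒▓▓ ▒█▓▓██ █▓ ░   ┃   
          ┃   ░▒▓█▒▒▓ ░▓▒ ▒   ▒   ░▓░ █░█▓░ ▒█   ┃   
          ┃▒█░ ▒█▓█░████ █ ▒█░▓▓▓░▓░ █ █▒░▒▓▒░   ┃   
          ┃░▓ ░▓░ █░▓ ▓▓░▒▓ █░▓▓█ ▓ ░░▓ ▒██▒█    ┃   
          ┃░██▓▓██▒░ ▓ █░█▒░░▓░▓▓▒  ░ ▒░▓█▓ ▒█   ┃   
          ┃█ ▓█▒░▓▓▓ ▓▓░▒▒▒███   ▓▒█▒░▒█░▒▒█▒    ┃   
          ┃▓▓░░▒░▓ ▒▒░░▓░ ██▒▓ █▓▓░▓ █▒▓▒  ▓▓█   ┃   


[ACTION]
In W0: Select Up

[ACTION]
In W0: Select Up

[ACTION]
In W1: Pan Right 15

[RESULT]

                                                     
                                                     
                  ┏━━━━━━━━━━━━━━━━━━━━┓             
                  ┃ FileBrowser        ┃             
          ┏━━━━━━━━━━━━━━━━━━━━━━━━━━━━━━━━━━━━━━┓   
          ┃ ImageViewer                          ┃   
          ┠──────────────────────────────────────┨   
          ┃▒▓ █░ █ ▓▓ ▓ █ █▓█ ░                  ┃   
          ┃▒█▒░▒▒▓▓ ▒█▓▓██ █▓ ░                  ┃   
          ┃▒   ▒   ░▓░ █░█▓░ ▒█                  ┃   
          ┃ ▒█░▓▓▓░▓░ █ █▒░▒▓▒░                  ┃   
          ┃▓ █░▓▓█ ▓ ░░▓ ▒██▒█                   ┃   
          ┃▒░░▓░▓▓▒  ░ ▒░▓█▓ ▒█                  ┃   
          ┃▒███   ▓▒█▒░▒█░▒▒█▒                   ┃   
          ┃██▒▓ █▓▓░▓ █▒▓▒  ▓▓█                  ┃   


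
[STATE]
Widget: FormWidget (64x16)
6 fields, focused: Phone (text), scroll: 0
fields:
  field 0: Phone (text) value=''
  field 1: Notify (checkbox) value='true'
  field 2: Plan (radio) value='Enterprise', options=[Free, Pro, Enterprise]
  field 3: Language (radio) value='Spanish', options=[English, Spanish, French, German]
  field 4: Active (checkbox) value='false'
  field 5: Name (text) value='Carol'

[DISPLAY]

> Phone:      [                                                ]
  Notify:     [x]                                               
  Plan:       ( ) Free  ( ) Pro  (●) Enterprise                 
  Language:   ( ) English  (●) Spanish  ( ) French  ( ) German  
  Active:     [ ]                                               
  Name:       [Carol                                           ]
                                                                
                                                                
                                                                
                                                                
                                                                
                                                                
                                                                
                                                                
                                                                
                                                                


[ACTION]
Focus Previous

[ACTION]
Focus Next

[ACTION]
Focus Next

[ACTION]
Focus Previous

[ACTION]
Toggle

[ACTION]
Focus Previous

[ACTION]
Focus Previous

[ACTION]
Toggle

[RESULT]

  Phone:      [                                                ]
  Notify:     [x]                                               
  Plan:       ( ) Free  ( ) Pro  (●) Enterprise                 
  Language:   ( ) English  (●) Spanish  ( ) French  ( ) German  
> Active:     [x]                                               
  Name:       [Carol                                           ]
                                                                
                                                                
                                                                
                                                                
                                                                
                                                                
                                                                
                                                                
                                                                
                                                                


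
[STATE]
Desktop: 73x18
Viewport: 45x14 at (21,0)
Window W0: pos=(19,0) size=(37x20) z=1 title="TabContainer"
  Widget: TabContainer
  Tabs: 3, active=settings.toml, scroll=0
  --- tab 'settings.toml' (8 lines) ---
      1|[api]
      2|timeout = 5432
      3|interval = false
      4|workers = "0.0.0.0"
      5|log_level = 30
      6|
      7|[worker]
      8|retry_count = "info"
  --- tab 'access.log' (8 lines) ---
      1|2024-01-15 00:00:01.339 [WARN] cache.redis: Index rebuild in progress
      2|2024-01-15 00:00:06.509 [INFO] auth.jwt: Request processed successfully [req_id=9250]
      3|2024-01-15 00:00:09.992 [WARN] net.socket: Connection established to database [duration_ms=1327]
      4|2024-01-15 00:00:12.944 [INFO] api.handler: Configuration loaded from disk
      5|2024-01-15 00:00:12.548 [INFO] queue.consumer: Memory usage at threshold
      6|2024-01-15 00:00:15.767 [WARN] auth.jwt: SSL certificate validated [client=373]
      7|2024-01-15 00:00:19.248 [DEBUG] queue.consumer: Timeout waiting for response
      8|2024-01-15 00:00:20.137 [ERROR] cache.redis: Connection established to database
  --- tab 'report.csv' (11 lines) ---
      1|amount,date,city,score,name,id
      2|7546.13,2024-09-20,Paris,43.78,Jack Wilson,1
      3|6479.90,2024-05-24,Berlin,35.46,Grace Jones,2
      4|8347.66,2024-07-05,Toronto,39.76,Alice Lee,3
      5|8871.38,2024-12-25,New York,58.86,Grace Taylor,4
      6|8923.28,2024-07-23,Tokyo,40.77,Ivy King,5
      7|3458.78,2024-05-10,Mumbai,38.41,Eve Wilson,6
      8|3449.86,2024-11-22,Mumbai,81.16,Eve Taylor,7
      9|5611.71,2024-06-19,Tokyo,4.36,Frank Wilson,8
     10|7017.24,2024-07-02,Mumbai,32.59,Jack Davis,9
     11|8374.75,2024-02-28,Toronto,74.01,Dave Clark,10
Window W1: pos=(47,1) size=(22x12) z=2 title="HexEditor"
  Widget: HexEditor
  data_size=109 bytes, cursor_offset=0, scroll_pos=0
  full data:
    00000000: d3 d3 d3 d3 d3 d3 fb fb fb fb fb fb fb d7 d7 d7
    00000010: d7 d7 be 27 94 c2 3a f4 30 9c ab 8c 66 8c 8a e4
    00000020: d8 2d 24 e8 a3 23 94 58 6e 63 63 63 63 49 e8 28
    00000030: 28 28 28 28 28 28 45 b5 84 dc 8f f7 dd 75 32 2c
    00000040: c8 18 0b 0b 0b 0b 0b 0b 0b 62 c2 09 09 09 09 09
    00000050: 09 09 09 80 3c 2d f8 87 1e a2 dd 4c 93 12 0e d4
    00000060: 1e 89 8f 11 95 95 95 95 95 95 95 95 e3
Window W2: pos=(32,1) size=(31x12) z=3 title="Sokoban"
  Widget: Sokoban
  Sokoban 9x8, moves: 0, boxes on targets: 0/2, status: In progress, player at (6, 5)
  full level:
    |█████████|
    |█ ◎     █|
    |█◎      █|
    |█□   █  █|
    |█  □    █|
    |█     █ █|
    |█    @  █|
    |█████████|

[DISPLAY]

━━━━━━━━━━━━━━━━━━━━━━━━━━━━━━━━━━┓          
TabContaine┏━━━━━━━━━━━━━━━━━━━━━━━━━━━━━┓━━━
───────────┃ Sokoban                     ┃   
settings.to┠─────────────────────────────┨───
───────────┃█████████                    ┃ d3
api]       ┃█ ◎     █                    ┃ be
imeout = 54┃█◎      █                    ┃ 24
nterval = f┃█□   █  █                    ┃ 28
orkers = "0┃█  □    █                    ┃ 0b
og_level = ┃█     █ █                    ┃ 09
           ┃█    @  █                    ┃ 8f
worker]    ┃█████████                    ┃   
etry_count ┗━━━━━━━━━━━━━━━━━━━━━━━━━━━━━┛━━━
                                  ┃          


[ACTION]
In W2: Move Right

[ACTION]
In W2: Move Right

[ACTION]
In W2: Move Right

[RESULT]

━━━━━━━━━━━━━━━━━━━━━━━━━━━━━━━━━━┓          
TabContaine┏━━━━━━━━━━━━━━━━━━━━━━━━━━━━━┓━━━
───────────┃ Sokoban                     ┃   
settings.to┠─────────────────────────────┨───
───────────┃█████████                    ┃ d3
api]       ┃█ ◎     █                    ┃ be
imeout = 54┃█◎      █                    ┃ 24
nterval = f┃█□   █  █                    ┃ 28
orkers = "0┃█  □    █                    ┃ 0b
og_level = ┃█     █ █                    ┃ 09
           ┃█      @█                    ┃ 8f
worker]    ┃█████████                    ┃   
etry_count ┗━━━━━━━━━━━━━━━━━━━━━━━━━━━━━┛━━━
                                  ┃          


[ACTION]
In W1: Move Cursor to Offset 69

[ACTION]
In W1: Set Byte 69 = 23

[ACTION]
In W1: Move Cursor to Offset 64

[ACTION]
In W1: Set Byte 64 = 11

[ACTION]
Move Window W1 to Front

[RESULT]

━━━━━━━━━━━━━━━━━━━━━━━━━━━━━━━━━━┓          
TabContaine┏━━━━━━━━━━━━━━┏━━━━━━━━━━━━━━━━━━
───────────┃ Sokoban      ┃ HexEditor        
settings.to┠──────────────┠──────────────────
───────────┃█████████     ┃00000000  d3 d3 d3
api]       ┃█ ◎     █     ┃00000010  d7 d7 be
imeout = 54┃█◎      █     ┃00000020  d8 2d 24
nterval = f┃█□   █  █     ┃00000030  28 28 28
orkers = "0┃█  □    █     ┃00000040  11 18 0b
og_level = ┃█     █ █     ┃00000050  09 09 09
           ┃█      @█     ┃00000060  1e 89 8f
worker]    ┃█████████     ┃                  
etry_count ┗━━━━━━━━━━━━━━┗━━━━━━━━━━━━━━━━━━
                                  ┃          


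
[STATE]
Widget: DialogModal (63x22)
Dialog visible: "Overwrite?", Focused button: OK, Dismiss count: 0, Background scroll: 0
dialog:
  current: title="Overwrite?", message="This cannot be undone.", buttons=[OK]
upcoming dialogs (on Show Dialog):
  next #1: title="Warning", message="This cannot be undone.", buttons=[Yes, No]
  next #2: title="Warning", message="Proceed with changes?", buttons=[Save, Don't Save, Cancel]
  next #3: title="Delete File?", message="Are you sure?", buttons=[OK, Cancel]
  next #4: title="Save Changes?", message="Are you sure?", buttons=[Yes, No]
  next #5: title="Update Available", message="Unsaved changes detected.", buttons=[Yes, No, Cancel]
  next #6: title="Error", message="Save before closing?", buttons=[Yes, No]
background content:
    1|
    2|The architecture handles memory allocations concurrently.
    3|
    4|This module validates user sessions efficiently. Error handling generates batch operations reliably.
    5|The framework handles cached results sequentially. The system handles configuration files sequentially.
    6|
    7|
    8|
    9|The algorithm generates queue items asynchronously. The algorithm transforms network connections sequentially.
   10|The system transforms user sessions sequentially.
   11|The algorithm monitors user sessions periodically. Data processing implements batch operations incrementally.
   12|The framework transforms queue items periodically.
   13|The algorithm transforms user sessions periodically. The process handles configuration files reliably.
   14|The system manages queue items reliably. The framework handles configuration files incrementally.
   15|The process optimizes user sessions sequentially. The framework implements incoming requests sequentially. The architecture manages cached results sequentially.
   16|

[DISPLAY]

                                                               
The architecture handles memory allocations concurrently.      
                                                               
This module validates user sessions efficiently. Error handling
The framework handles cached results sequentially. The system h
                                                               
                                                               
                                                               
The algorithm gene┌────────────────────────┐nously. The algorit
The system transfo│       Overwrite?       │ally.              
The algorithm moni│ This cannot be undone. │cally. Data process
The framework tran│          [OK]          │cally.             
The algorithm tran└────────────────────────┘dically. The proces
The system manages queue items reliably. The framework handles 
The process optimizes user sessions sequentially. The framework
                                                               
                                                               
                                                               
                                                               
                                                               
                                                               
                                                               


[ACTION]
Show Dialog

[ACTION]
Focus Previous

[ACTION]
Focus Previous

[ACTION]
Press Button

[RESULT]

                                                               
The architecture handles memory allocations concurrently.      
                                                               
This module validates user sessions efficiently. Error handling
The framework handles cached results sequentially. The system h
                                                               
                                                               
                                                               
The algorithm generates queue items asynchronously. The algorit
The system transforms user sessions sequentially.              
The algorithm monitors user sessions periodically. Data process
The framework transforms queue items periodically.             
The algorithm transforms user sessions periodically. The proces
The system manages queue items reliably. The framework handles 
The process optimizes user sessions sequentially. The framework
                                                               
                                                               
                                                               
                                                               
                                                               
                                                               
                                                               


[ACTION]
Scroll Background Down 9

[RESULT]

The system transforms user sessions sequentially.              
The algorithm monitors user sessions periodically. Data process
The framework transforms queue items periodically.             
The algorithm transforms user sessions periodically. The proces
The system manages queue items reliably. The framework handles 
The process optimizes user sessions sequentially. The framework
                                                               
                                                               
                                                               
                                                               
                                                               
                                                               
                                                               
                                                               
                                                               
                                                               
                                                               
                                                               
                                                               
                                                               
                                                               
                                                               


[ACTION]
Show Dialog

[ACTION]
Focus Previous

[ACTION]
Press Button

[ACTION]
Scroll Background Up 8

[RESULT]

The architecture handles memory allocations concurrently.      
                                                               
This module validates user sessions efficiently. Error handling
The framework handles cached results sequentially. The system h
                                                               
                                                               
                                                               
The algorithm generates queue items asynchronously. The algorit
The system transforms user sessions sequentially.              
The algorithm monitors user sessions periodically. Data process
The framework transforms queue items periodically.             
The algorithm transforms user sessions periodically. The proces
The system manages queue items reliably. The framework handles 
The process optimizes user sessions sequentially. The framework
                                                               
                                                               
                                                               
                                                               
                                                               
                                                               
                                                               
                                                               


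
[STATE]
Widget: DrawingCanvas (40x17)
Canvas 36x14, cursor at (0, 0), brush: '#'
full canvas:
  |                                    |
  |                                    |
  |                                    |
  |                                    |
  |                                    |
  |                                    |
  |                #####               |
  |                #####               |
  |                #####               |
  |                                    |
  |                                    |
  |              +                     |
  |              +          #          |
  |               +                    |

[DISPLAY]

+                                       
                                        
                                        
                                        
                                        
                                        
                #####                   
                #####                   
                #####                   
                                        
                                        
              +                         
              +          #              
               +                        
                                        
                                        
                                        


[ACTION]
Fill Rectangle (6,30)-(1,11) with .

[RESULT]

+                                       
           ....................         
           ....................         
           ....................         
           ....................         
           ....................         
           ....................         
                #####                   
                #####                   
                                        
                                        
              +                         
              +          #              
               +                        
                                        
                                        
                                        


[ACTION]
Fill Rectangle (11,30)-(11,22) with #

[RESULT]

+                                       
           ....................         
           ....................         
           ....................         
           ....................         
           ....................         
           ....................         
                #####                   
                #####                   
                                        
                                        
              +       #########         
              +          #              
               +                        
                                        
                                        
                                        


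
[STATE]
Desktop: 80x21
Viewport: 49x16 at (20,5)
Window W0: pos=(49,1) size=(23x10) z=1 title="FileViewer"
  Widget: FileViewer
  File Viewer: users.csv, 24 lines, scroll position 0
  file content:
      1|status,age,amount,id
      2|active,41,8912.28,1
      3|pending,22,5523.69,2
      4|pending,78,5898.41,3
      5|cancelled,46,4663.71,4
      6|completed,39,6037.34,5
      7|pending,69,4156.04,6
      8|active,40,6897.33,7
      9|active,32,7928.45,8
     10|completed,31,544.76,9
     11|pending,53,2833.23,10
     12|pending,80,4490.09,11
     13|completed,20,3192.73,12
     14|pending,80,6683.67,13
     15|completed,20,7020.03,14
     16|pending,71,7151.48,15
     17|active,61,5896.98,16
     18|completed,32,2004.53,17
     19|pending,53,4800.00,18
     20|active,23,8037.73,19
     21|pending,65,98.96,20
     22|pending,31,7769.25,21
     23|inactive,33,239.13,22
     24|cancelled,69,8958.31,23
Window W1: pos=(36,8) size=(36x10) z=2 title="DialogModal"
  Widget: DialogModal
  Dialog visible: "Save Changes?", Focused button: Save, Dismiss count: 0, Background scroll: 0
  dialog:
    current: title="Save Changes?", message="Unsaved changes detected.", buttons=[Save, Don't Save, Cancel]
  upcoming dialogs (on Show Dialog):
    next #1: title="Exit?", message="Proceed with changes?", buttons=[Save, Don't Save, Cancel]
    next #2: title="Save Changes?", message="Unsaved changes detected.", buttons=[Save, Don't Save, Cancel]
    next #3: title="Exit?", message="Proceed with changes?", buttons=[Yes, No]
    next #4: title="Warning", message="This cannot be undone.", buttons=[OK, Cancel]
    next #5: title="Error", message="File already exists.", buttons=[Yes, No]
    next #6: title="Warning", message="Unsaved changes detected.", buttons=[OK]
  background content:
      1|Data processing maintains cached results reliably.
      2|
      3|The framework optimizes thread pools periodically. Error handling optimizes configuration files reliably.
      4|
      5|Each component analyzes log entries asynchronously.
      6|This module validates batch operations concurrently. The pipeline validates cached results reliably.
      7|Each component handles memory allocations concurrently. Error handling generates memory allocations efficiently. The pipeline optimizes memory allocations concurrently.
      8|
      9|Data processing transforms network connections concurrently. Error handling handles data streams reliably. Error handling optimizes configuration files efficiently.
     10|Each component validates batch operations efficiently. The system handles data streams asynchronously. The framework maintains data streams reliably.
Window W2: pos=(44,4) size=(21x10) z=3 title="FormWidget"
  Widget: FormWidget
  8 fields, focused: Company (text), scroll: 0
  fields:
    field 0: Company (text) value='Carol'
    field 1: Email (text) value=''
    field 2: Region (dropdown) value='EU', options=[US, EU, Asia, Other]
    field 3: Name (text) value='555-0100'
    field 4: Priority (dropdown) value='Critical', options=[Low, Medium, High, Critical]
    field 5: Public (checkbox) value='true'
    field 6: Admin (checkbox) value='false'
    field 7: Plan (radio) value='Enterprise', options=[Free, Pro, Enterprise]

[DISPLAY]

                        ┃ FormWidget        ┃28,1
                        ┠───────────────────┨.69,
                        ┃> Company:    [Car]┃.41,
                ┏━━━━━━━┃  Email:      [   ]┃━━━━
                ┃ Dialog┃  Region:     [EU▼]┃    
                ┠───────┃  Name:       [555]┃────
                ┃Da┌────┃  Priority:   [Cr▼]┃───┐
                ┃  │    ┃  Public:     [x]  ┃   │
                ┃Th│ Uns┗━━━━━━━━━━━━━━━━━━━┛.  │
                ┃  │[Save]  Don't Save   Cancel │
                ┃Ea└────────────────────────────┘
                ┃This module validates batch oper
                ┗━━━━━━━━━━━━━━━━━━━━━━━━━━━━━━━━
                                                 
                                                 
                                                 


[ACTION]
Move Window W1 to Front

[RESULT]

                        ┃ FormWidget        ┃28,1
                        ┠───────────────────┨.69,
                        ┃> Company:    [Car]┃.41,
                ┏━━━━━━━━━━━━━━━━━━━━━━━━━━━━━━━━
                ┃ DialogModal                    
                ┠────────────────────────────────
                ┃Da┌────────────────────────────┐
                ┃  │       Save Changes?        │
                ┃Th│ Unsaved changes detected.  │
                ┃  │[Save]  Don't Save   Cancel │
                ┃Ea└────────────────────────────┘
                ┃This module validates batch oper
                ┗━━━━━━━━━━━━━━━━━━━━━━━━━━━━━━━━
                                                 
                                                 
                                                 


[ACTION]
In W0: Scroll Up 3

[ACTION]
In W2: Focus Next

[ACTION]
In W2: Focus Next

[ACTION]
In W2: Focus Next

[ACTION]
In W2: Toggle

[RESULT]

                        ┃ FormWidget        ┃28,1
                        ┠───────────────────┨.69,
                        ┃  Company:    [Car]┃.41,
                ┏━━━━━━━━━━━━━━━━━━━━━━━━━━━━━━━━
                ┃ DialogModal                    
                ┠────────────────────────────────
                ┃Da┌────────────────────────────┐
                ┃  │       Save Changes?        │
                ┃Th│ Unsaved changes detected.  │
                ┃  │[Save]  Don't Save   Cancel │
                ┃Ea└────────────────────────────┘
                ┃This module validates batch oper
                ┗━━━━━━━━━━━━━━━━━━━━━━━━━━━━━━━━
                                                 
                                                 
                                                 


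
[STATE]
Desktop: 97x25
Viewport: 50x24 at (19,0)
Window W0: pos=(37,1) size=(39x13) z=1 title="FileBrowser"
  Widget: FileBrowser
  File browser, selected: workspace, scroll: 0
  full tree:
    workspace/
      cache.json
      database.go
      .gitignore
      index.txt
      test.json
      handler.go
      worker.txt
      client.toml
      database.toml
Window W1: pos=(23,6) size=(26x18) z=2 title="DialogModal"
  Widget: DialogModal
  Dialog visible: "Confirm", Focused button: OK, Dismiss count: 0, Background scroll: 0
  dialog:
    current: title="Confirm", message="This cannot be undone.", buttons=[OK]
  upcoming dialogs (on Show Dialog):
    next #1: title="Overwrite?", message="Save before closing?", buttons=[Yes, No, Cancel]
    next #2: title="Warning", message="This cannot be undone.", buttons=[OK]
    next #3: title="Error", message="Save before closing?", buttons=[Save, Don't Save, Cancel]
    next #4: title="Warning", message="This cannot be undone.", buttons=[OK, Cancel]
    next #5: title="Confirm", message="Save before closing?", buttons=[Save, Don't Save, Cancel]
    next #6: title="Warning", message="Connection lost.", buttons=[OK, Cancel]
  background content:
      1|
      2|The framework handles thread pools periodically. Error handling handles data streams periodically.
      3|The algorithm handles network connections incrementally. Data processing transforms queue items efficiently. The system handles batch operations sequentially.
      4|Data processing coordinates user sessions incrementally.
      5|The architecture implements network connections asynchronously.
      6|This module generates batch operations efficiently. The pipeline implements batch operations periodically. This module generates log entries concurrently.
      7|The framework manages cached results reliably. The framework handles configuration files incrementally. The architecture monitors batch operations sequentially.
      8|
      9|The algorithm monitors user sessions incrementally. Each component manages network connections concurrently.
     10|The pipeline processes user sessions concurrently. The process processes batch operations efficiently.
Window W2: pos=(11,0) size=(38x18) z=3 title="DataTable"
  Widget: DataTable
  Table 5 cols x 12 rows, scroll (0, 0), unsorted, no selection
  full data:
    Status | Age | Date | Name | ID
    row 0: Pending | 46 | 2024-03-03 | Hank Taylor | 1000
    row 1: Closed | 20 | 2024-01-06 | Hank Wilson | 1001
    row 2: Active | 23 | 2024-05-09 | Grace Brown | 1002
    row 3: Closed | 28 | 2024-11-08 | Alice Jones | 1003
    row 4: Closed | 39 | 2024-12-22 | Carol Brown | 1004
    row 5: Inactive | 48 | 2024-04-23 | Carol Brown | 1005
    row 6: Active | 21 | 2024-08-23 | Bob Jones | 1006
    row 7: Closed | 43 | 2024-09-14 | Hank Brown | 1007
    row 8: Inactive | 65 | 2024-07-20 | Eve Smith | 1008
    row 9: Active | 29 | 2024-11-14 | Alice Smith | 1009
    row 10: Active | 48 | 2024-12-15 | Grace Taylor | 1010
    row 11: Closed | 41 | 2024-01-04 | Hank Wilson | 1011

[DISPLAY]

━━━━━━━━━━━━━━━━━━━━━━━━━━━━━┓                    
ble                          ┃━━━━━━━━━━━━━━━━━━━━
─────────────────────────────┨r                   
 │Age│Date      │Name        ┃────────────────────
─┼───┼──────────┼────────────┃pace/               
 │46 │2024-03-03│Hank Taylor ┃son                 
 │20 │2024-01-06│Hank Wilson ┃e.go                
 │23 │2024-05-09│Grace Brown ┃ore                 
 │28 │2024-11-08│Alice Jones ┃xt                  
 │39 │2024-12-22│Carol Brown ┃on                  
e│48 │2024-04-23│Carol Brown ┃.go                 
 │21 │2024-08-23│Bob Jones   ┃txt                 
 │43 │2024-09-14│Hank Brown  ┃toml                
e│65 │2024-07-20│Eve Smith   ┃━━━━━━━━━━━━━━━━━━━━
 │29 │2024-11-14│Alice Smith ┃                    
 │48 │2024-12-15│Grace Taylor┃                    
 │41 │2024-01-04│Hank Wilson ┃                    
━━━━━━━━━━━━━━━━━━━━━━━━━━━━━┛                    
    ┃The pipeline processes u┃                    
    ┃                        ┃                    
    ┃                        ┃                    
    ┃                        ┃                    
    ┃                        ┃                    
    ┗━━━━━━━━━━━━━━━━━━━━━━━━┛                    


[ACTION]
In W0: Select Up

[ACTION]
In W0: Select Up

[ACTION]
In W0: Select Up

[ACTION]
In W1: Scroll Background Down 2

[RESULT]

━━━━━━━━━━━━━━━━━━━━━━━━━━━━━┓                    
ble                          ┃━━━━━━━━━━━━━━━━━━━━
─────────────────────────────┨r                   
 │Age│Date      │Name        ┃────────────────────
─┼───┼──────────┼────────────┃pace/               
 │46 │2024-03-03│Hank Taylor ┃son                 
 │20 │2024-01-06│Hank Wilson ┃e.go                
 │23 │2024-05-09│Grace Brown ┃ore                 
 │28 │2024-11-08│Alice Jones ┃xt                  
 │39 │2024-12-22│Carol Brown ┃on                  
e│48 │2024-04-23│Carol Brown ┃.go                 
 │21 │2024-08-23│Bob Jones   ┃txt                 
 │43 │2024-09-14│Hank Brown  ┃toml                
e│65 │2024-07-20│Eve Smith   ┃━━━━━━━━━━━━━━━━━━━━
 │29 │2024-11-14│Alice Smith ┃                    
 │48 │2024-12-15│Grace Taylor┃                    
 │41 │2024-01-04│Hank Wilson ┃                    
━━━━━━━━━━━━━━━━━━━━━━━━━━━━━┛                    
    ┃                        ┃                    
    ┃                        ┃                    
    ┃                        ┃                    
    ┃                        ┃                    
    ┃                        ┃                    
    ┗━━━━━━━━━━━━━━━━━━━━━━━━┛                    
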